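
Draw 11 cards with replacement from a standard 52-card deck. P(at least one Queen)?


P(not a Queen) = 48/52 = 12/13
P(none in 11 draws) = (12/13)^11 = 743008370688/1792160394037
P(≥1 Queen) = 1 - 743008370688/1792160394037 = 1049152023349/1792160394037

P = 1049152023349/1792160394037 ≈ 58.54%


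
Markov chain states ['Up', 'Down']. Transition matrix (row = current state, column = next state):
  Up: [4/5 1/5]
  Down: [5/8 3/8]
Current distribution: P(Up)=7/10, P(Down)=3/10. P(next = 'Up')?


P(next=Up) = Σᵢ P(now=i)×P(i→Up)
= 7/10×4/5 + 3/10×5/8
= 14/25 + 3/16 = 299/400

P = 299/400 ≈ 0.7475


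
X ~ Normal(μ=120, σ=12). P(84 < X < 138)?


z₁=(84-120)/12=-3.0, z₂=(138-120)/12=1.5
P = Φ(1.5) - Φ(-3.0) = 0.933193 - 0.001350 = 0.931843 ≈ 0.9318

P(84 < X < 138) ≈ 0.9318


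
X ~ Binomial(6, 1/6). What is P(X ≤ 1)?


P(X ≤ 1) = Σ P(X=i) for i=0..1
P(X=0) = 15625/46656
P(X=1) = 3125/7776
Sum = 34375/46656

P(X ≤ 1) = 34375/46656 ≈ 73.68%


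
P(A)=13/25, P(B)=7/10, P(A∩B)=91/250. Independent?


P(A)×P(B) = 91/250
P(A∩B) = 91/250
Equal ✓ → Independent

Yes, independent


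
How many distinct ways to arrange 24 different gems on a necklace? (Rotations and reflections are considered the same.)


Free circular arrangements: rotations and reflections both identified.
(n-1)!/2 = 23!/2 = 25852016738884976640000/2 = 12926008369442488320000

12926008369442488320000


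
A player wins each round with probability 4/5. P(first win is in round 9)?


Geometric: P(X=9) = (1-p)^(k-1)×p = (1/5)^8×4/5 = 4/1953125

P(X=9) = 4/1953125 ≈ 0.00%


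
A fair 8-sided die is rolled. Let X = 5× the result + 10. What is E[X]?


E[die] = (1+8)/2 = 9/2
E[X] = 5×9/2 + 10 = 65/2

E[X] = 65/2


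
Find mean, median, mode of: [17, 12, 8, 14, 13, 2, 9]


Sorted: [2, 8, 9, 12, 13, 14, 17]
Mean = 75/7
Median = 12
Freq: {17: 1, 12: 1, 8: 1, 14: 1, 13: 1, 2: 1, 9: 1}
Mode: No mode

Mean=75/7, Median=12, Mode=No mode


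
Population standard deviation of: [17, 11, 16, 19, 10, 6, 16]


Mean = 95/7
  (17-95/7)²=576/49
  (11-95/7)²=324/49
  (16-95/7)²=289/49
  (19-95/7)²=1444/49
  (10-95/7)²=625/49
  (6-95/7)²=2809/49
  (16-95/7)²=289/49
Σ(x-μ)² = 908/7
σ² = (908/7)/7 = 908/49

σ = √(908/49) ≈ 4.3047


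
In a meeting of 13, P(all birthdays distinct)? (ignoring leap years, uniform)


P(all different) = Π(365-i)/365 for i=0..12
= (365/365)×(364/365)×...×(353/365)
= 0.805590

P ≈ 0.8056 ≈ 80.56%


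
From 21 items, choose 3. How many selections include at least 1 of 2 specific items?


Complement: C(21,3) - C(19,3) = 1330 - 969 = 361

361


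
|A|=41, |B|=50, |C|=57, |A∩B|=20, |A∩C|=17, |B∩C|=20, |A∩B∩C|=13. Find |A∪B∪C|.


|A∪B∪C| = 41+50+57-20-17-20+13 = 104

|A∪B∪C| = 104


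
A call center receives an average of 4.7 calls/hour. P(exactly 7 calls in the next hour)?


Poisson(λ=4.7): P(X=7) = e^(-λ)×λ^k/k!
= e^(-4.7) × 4.7^7 / 7!
≈ 0.009095277102 × 50662.3120463 / 5040 ≈ 0.091426

P(X=7) ≈ 0.091426 ≈ 9.14%


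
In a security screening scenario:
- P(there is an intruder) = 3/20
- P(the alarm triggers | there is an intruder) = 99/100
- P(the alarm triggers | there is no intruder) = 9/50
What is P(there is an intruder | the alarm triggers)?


Using Bayes' theorem:
P(A|B) = P(B|A)·P(A) / P(B)

P(the alarm triggers) = 99/100 × 3/20 + 9/50 × 17/20
= 297/2000 + 153/1000 = 603/2000

P(there is an intruder|the alarm triggers) = (297/2000) / (603/2000) = 33/67

P(there is an intruder|the alarm triggers) = 33/67 ≈ 49.25%


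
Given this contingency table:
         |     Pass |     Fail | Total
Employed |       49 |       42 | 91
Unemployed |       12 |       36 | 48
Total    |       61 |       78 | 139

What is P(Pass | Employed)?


P(Pass | Employed) = 49/(49+42) = 49/91 = 7/13

P(Pass|Employed) = 7/13 ≈ 53.85%


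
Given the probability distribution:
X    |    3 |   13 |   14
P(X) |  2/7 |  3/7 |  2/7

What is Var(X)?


E[X] = 73/7
E[X²] = 131
Var(X) = E[X²] - (E[X])² = 131 - 5329/49 = 1090/49

Var(X) = 1090/49 ≈ 22.2449


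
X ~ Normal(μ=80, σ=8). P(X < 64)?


z = (64-80)/8 = -2.0
P(Z < -2.0) = 0.0228

P(X < 64) ≈ 0.0228


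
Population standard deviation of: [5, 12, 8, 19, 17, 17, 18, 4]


Mean = 100/8 = 25/2
  (5-25/2)²=225/4
  (12-25/2)²=1/4
  (8-25/2)²=81/4
  (19-25/2)²=169/4
  (17-25/2)²=81/4
  (17-25/2)²=81/4
  (18-25/2)²=121/4
  (4-25/2)²=289/4
Σ(x-μ)² = 262
σ² = 262/8 = 131/4

σ = √(131/4) ≈ 5.7228


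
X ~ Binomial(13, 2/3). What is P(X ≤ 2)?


P(X ≤ 2) = Σ P(X=i) for i=0..2
P(X=0) = 1/1594323
P(X=1) = 26/1594323
P(X=2) = 104/531441
Sum = 113/531441

P(X ≤ 2) = 113/531441 ≈ 0.02%


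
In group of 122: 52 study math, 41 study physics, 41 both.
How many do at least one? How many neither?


|A∪B| = 52+41-41 = 52
Neither = 122-52 = 70

At least one: 52; Neither: 70


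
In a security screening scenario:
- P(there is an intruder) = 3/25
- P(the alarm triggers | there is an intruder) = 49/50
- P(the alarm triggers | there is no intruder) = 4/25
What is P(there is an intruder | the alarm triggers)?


Using Bayes' theorem:
P(A|B) = P(B|A)·P(A) / P(B)

P(the alarm triggers) = 49/50 × 3/25 + 4/25 × 22/25
= 147/1250 + 88/625 = 323/1250

P(there is an intruder|the alarm triggers) = (147/1250) / (323/1250) = 147/323

P(there is an intruder|the alarm triggers) = 147/323 ≈ 45.51%


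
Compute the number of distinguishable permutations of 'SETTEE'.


Letters: 6, freq: {'S': 1, 'E': 3, 'T': 2}
6!/(1!×3!×2!) = 720/12 = 60

60


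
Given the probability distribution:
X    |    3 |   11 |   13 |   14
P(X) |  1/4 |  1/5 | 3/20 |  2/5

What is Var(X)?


E[X] = 21/2
E[X²] = 651/5
Var(X) = E[X²] - (E[X])² = 651/5 - 441/4 = 399/20

Var(X) = 399/20 ≈ 19.9500


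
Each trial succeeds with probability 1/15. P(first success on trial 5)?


Geometric: P(X=5) = (1-p)^(k-1)×p = (14/15)^4×1/15 = 38416/759375

P(X=5) = 38416/759375 ≈ 5.06%


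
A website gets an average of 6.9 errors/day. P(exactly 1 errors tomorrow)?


Poisson(λ=6.9): P(X=1) = e^(-λ)×λ^k/k!
= e^(-6.9) × 6.9^1 / 1!
≈ 0.001007785429 × 6.9 / 1 ≈ 0.006954

P(X=1) ≈ 0.006954 ≈ 0.70%


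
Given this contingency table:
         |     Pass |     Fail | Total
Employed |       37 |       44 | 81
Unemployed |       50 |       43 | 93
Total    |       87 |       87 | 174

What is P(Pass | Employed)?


P(Pass | Employed) = 37/(37+44) = 37/81

P(Pass|Employed) = 37/81 ≈ 45.68%


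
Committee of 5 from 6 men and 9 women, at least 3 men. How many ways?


Count by #men:
  3M,2W: C(6,3)×C(9,2)=720
  4M,1W: C(6,4)×C(9,1)=135
  5M,0W: C(6,5)×C(9,0)=6
Total = 861

861


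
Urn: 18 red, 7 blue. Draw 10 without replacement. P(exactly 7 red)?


Hypergeometric: C(18,7)×C(7,3)/C(25,10)
= 31824×35/3268760 = 1638/4807

P(X=7) = 1638/4807 ≈ 34.08%


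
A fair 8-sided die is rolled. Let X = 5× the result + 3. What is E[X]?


E[die] = (1+8)/2 = 9/2
E[X] = 5×9/2 + 3 = 51/2

E[X] = 51/2


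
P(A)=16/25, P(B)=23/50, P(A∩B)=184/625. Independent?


P(A)×P(B) = 184/625
P(A∩B) = 184/625
Equal ✓ → Independent

Yes, independent


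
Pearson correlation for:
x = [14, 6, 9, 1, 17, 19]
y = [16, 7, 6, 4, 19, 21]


n=6, Σx=66, Σy=73, Σxy=1046, Σx²=964, Σy²=1159
r = (6×1046 - 66×73)/√((6×964 - 66²)(6×1159 - 73²))
= 1458/√(1428×1625) = 1458/√2320500 ≈ 1458/1523.3187 ≈ 0.9571

r ≈ 0.9571


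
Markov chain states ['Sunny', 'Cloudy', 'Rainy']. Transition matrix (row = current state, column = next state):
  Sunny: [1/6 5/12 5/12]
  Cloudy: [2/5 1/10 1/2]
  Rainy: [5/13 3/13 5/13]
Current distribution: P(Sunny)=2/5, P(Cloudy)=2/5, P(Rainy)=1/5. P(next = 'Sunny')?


P(next=Sunny) = Σᵢ P(now=i)×P(i→Sunny)
= 2/5×1/6 + 2/5×2/5 + 1/5×5/13
= 1/15 + 4/25 + 1/13 = 296/975

P = 296/975 ≈ 0.3036


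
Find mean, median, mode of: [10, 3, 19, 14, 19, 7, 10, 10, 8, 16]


Sorted: [3, 7, 8, 10, 10, 10, 14, 16, 19, 19]
Mean = 116/10 = 58/5
Median = 10
Freq: {10: 3, 3: 1, 19: 2, 14: 1, 7: 1, 8: 1, 16: 1}
Mode: [10]

Mean=58/5, Median=10, Mode=10


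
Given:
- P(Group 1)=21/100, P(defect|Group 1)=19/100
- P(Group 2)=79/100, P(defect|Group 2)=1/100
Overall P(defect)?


P(B) = Σ P(B|Aᵢ)×P(Aᵢ)
  19/100×21/100 = 399/10000
  1/100×79/100 = 79/10000
Sum = 239/5000

P(defect) = 239/5000 ≈ 4.78%


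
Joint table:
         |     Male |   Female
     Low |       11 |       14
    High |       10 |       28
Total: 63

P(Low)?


P(Low) = (11+14)/63 = 25/63

P(Low) = 25/63 ≈ 39.68%


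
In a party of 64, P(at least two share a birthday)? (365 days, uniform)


P(all different) = Π(365-i)/365 for i=0..63
= 0.002810
P(match) = 1 - 0.002810 = 0.997190

P ≈ 0.9972 ≈ 99.72%


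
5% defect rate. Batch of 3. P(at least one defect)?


P(all good) = (19/20)^3 = 6859/8000
P(≥1 defect) = 1141/8000

P = 1141/8000 ≈ 14.26%


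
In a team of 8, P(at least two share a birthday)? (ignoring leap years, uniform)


P(all different) = Π(365-i)/365 for i=0..7
= 0.925665
P(match) = 1 - 0.925665 = 0.074335

P ≈ 0.0743 ≈ 7.43%


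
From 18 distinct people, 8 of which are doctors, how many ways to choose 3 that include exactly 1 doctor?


Choose 1 of the 8 doctors and 2 of the other 10 people:
C(8,1)×C(10,2) = 8×45 = 360

360


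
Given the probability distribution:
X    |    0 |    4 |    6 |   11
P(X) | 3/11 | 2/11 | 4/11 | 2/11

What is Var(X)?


E[X] = 54/11
E[X²] = 38
Var(X) = E[X²] - (E[X])² = 38 - 2916/121 = 1682/121

Var(X) = 1682/121 ≈ 13.9008


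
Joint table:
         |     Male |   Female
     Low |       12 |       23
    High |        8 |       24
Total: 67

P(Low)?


P(Low) = (12+23)/67 = 35/67

P(Low) = 35/67 ≈ 52.24%


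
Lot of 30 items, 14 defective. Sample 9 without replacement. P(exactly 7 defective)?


Hypergeometric: C(14,7)×C(16,2)/C(30,9)
= 3432×120/14307150 = 96/3335

P(X=7) = 96/3335 ≈ 2.88%


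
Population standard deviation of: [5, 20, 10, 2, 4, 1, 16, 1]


Mean = 59/8
  (5-59/8)²=361/64
  (20-59/8)²=10201/64
  (10-59/8)²=441/64
  (2-59/8)²=1849/64
  (4-59/8)²=729/64
  (1-59/8)²=2601/64
  (16-59/8)²=4761/64
  (1-59/8)²=2601/64
Σ(x-μ)² = 2943/8
σ² = (2943/8)/8 = 2943/64

σ = √(2943/64) ≈ 6.7812


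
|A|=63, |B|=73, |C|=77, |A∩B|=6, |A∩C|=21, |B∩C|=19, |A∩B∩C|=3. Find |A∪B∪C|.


|A∪B∪C| = 63+73+77-6-21-19+3 = 170

|A∪B∪C| = 170


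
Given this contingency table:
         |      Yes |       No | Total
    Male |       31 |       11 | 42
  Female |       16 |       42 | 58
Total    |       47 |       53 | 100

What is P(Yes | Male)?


P(Yes | Male) = 31/(31+11) = 31/42

P(Yes|Male) = 31/42 ≈ 73.81%


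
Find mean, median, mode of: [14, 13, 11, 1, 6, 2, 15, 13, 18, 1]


Sorted: [1, 1, 2, 6, 11, 13, 13, 14, 15, 18]
Mean = 94/10 = 47/5
Median = 12
Freq: {14: 1, 13: 2, 11: 1, 1: 2, 6: 1, 2: 1, 15: 1, 18: 1}
Mode: [1, 13]

Mean=47/5, Median=12, Mode=[1, 13]


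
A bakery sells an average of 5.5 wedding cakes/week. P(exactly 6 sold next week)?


Poisson(λ=5.5): P(X=6) = e^(-λ)×λ^k/k!
= e^(-5.5) × 5.5^6 / 6!
≈ 0.004086771438 × 27680.640625 / 720 ≈ 0.157117

P(X=6) ≈ 0.157117 ≈ 15.71%


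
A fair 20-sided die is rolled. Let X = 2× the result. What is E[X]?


E[die] = (1+20)/2 = 21/2
E[X] = 2 × 21/2 = 21

E[X] = 21


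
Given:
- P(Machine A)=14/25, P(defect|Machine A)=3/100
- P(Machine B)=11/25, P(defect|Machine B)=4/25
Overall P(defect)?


P(B) = Σ P(B|Aᵢ)×P(Aᵢ)
  3/100×14/25 = 21/1250
  4/25×11/25 = 44/625
Sum = 109/1250

P(defect) = 109/1250 ≈ 8.72%


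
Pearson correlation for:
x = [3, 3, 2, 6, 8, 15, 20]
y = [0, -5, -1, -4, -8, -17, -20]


n=7, Σx=57, Σy=-55, Σxy=-760, Σx²=747, Σy²=795
r = (7×(-760) - 57×(-55))/√((7×747 - 57²)(7×795 - (-55)²))
= -2185/√(1980×2540) = -2185/√5029200 ≈ -2185/2242.5878 ≈ -0.9743

r ≈ -0.9743


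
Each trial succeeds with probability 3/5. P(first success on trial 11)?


Geometric: P(X=11) = (1-p)^(k-1)×p = (2/5)^10×3/5 = 3072/48828125

P(X=11) = 3072/48828125 ≈ 0.01%


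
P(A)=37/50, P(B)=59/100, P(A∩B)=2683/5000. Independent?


P(A)×P(B) = 2183/5000
P(A∩B) = 2683/5000
Not equal → NOT independent

No, not independent


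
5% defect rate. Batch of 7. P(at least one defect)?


P(all good) = (19/20)^7 = 893871739/1280000000
P(≥1 defect) = 386128261/1280000000

P = 386128261/1280000000 ≈ 30.17%


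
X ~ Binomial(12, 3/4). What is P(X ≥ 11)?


P(X ≥ 11) = Σ P(X=i) for i=11..12
P(X=11) = 531441/4194304
P(X=12) = 531441/16777216
Sum = 2657205/16777216

P(X ≥ 11) = 2657205/16777216 ≈ 15.84%


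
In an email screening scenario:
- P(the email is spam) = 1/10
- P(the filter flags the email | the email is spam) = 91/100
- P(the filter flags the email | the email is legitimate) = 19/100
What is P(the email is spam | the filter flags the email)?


Using Bayes' theorem:
P(A|B) = P(B|A)·P(A) / P(B)

P(the filter flags the email) = 91/100 × 1/10 + 19/100 × 9/10
= 91/1000 + 171/1000 = 131/500

P(the email is spam|the filter flags the email) = (91/1000) / (131/500) = 91/262

P(the email is spam|the filter flags the email) = 91/262 ≈ 34.73%


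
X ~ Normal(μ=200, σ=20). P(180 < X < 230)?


z₁=(180-200)/20=-1.0, z₂=(230-200)/20=1.5
P = Φ(1.5) - Φ(-1.0) = 0.933193 - 0.158655 = 0.774538 ≈ 0.7745

P(180 < X < 230) ≈ 0.7745


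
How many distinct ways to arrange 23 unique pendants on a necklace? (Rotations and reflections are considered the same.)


Free circular arrangements: rotations and reflections both identified.
(n-1)!/2 = 22!/2 = 1124000727777607680000/2 = 562000363888803840000

562000363888803840000


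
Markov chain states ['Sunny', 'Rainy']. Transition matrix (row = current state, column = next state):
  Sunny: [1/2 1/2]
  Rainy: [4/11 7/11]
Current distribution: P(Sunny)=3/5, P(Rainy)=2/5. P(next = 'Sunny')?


P(next=Sunny) = Σᵢ P(now=i)×P(i→Sunny)
= 3/5×1/2 + 2/5×4/11
= 3/10 + 8/55 = 49/110

P = 49/110 ≈ 0.4455


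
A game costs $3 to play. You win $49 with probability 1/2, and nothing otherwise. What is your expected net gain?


E[gain] = (49-3)×1/2 + (-3)×1/2
= 23 - 3/2 = 43/2

Expected net gain = $43/2 ≈ $21.50


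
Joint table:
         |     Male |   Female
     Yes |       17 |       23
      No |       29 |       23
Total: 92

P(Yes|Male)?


P(Yes|Male) = 17/(17+29) = 17/46

P = 17/46 ≈ 36.96%


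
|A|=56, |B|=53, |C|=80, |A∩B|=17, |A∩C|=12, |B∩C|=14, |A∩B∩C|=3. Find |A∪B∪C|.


|A∪B∪C| = 56+53+80-17-12-14+3 = 149

|A∪B∪C| = 149


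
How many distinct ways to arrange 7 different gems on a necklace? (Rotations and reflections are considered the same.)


Free circular arrangements: rotations and reflections both identified.
(n-1)!/2 = 6!/2 = 720/2 = 360

360


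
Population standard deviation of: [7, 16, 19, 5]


Mean = 47/4
  (7-47/4)²=361/16
  (16-47/4)²=289/16
  (19-47/4)²=841/16
  (5-47/4)²=729/16
Σ(x-μ)² = 555/4
σ² = (555/4)/4 = 555/16

σ = √(555/16) ≈ 5.8896


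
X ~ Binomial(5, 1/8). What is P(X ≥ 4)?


P(X ≥ 4) = Σ P(X=i) for i=4..5
P(X=4) = 35/32768
P(X=5) = 1/32768
Sum = 9/8192

P(X ≥ 4) = 9/8192 ≈ 0.11%


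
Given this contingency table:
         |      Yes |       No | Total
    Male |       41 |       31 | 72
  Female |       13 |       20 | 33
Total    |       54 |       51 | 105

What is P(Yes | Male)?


P(Yes | Male) = 41/(41+31) = 41/72

P(Yes|Male) = 41/72 ≈ 56.94%


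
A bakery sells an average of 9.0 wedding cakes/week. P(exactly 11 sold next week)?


Poisson(λ=9.0): P(X=11) = e^(-λ)×λ^k/k!
= e^(-9.0) × 9.0^11 / 11!
≈ 0.0001234098041 × 31381059609 / 39916800 ≈ 0.097020

P(X=11) ≈ 0.097020 ≈ 9.70%


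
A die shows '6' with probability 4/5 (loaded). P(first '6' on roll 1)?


Geometric: P(X=1) = (1-p)^(k-1)×p = (1/5)^0×4/5 = 4/5

P(X=1) = 4/5 ≈ 80.00%


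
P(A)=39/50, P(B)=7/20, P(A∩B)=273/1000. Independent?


P(A)×P(B) = 273/1000
P(A∩B) = 273/1000
Equal ✓ → Independent

Yes, independent


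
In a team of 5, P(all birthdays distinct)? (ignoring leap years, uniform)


P(all different) = Π(365-i)/365 for i=0..4
= (365/365)×(364/365)×...×(361/365)
= 0.972864

P ≈ 0.9729 ≈ 97.29%


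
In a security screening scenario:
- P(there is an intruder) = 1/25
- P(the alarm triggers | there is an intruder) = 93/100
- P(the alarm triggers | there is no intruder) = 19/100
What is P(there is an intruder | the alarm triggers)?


Using Bayes' theorem:
P(A|B) = P(B|A)·P(A) / P(B)

P(the alarm triggers) = 93/100 × 1/25 + 19/100 × 24/25
= 93/2500 + 114/625 = 549/2500

P(there is an intruder|the alarm triggers) = (93/2500) / (549/2500) = 31/183

P(there is an intruder|the alarm triggers) = 31/183 ≈ 16.94%


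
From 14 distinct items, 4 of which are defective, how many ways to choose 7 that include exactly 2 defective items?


Choose 2 of the 4 defective items and 5 of the other 10 items:
C(4,2)×C(10,5) = 6×252 = 1512

1512


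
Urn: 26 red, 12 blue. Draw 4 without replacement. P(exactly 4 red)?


Hypergeometric: C(26,4)×C(12,0)/C(38,4)
= 14950×1/73815 = 2990/14763

P(X=4) = 2990/14763 ≈ 20.25%


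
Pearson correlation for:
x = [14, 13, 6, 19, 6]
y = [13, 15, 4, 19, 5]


n=5, Σx=58, Σy=56, Σxy=792, Σx²=798, Σy²=796
r = (5×792 - 58×56)/√((5×798 - 58²)(5×796 - 56²))
= 712/√(626×844) = 712/√528344 ≈ 712/726.8728 ≈ 0.9795

r ≈ 0.9795


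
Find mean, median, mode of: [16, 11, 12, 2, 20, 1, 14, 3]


Sorted: [1, 2, 3, 11, 12, 14, 16, 20]
Mean = 79/8
Median = 23/2
Freq: {16: 1, 11: 1, 12: 1, 2: 1, 20: 1, 1: 1, 14: 1, 3: 1}
Mode: No mode

Mean=79/8, Median=23/2, Mode=No mode


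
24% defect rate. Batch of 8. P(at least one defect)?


P(all good) = (19/25)^8 = 16983563041/152587890625
P(≥1 defect) = 135604327584/152587890625

P = 135604327584/152587890625 ≈ 88.87%


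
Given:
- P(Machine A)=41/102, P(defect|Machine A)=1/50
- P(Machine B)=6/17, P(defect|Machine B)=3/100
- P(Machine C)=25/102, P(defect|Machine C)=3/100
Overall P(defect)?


P(B) = Σ P(B|Aᵢ)×P(Aᵢ)
  1/50×41/102 = 41/5100
  3/100×6/17 = 9/850
  3/100×25/102 = 1/136
Sum = 53/2040

P(defect) = 53/2040 ≈ 2.60%


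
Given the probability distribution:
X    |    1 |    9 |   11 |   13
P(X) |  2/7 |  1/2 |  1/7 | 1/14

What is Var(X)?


E[X] = 51/7
E[X²] = 491/7
Var(X) = E[X²] - (E[X])² = 491/7 - 2601/49 = 836/49

Var(X) = 836/49 ≈ 17.0612


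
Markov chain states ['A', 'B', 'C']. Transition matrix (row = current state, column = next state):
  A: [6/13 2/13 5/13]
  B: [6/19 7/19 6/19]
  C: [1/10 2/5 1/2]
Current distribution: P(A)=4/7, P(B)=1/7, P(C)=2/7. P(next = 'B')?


P(next=B) = Σᵢ P(now=i)×P(i→B)
= 4/7×2/13 + 1/7×7/19 + 2/7×2/5
= 8/91 + 1/19 + 4/35 = 2203/8645

P = 2203/8645 ≈ 0.2548


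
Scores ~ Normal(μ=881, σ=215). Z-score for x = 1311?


z = (x - μ)/σ = (1311 - 881)/215 = 2.0

z = 2.0


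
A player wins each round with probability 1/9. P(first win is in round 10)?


Geometric: P(X=10) = (1-p)^(k-1)×p = (8/9)^9×1/9 = 134217728/3486784401

P(X=10) = 134217728/3486784401 ≈ 3.85%


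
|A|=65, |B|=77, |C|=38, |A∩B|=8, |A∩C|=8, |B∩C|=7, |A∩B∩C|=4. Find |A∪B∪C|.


|A∪B∪C| = 65+77+38-8-8-7+4 = 161

|A∪B∪C| = 161


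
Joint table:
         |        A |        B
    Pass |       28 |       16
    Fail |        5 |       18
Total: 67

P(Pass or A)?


P(Pass∨A) = P(Pass) + P(A) - P(Pass∧A)
= (44 + 33 - 28)/67 = 49/67

P = 49/67 ≈ 73.13%


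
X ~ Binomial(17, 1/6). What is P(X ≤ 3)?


P(X ≤ 3) = Σ P(X=i) for i=0..3
P(X=0) = 762939453125/16926659444736
P(X=1) = 2593994140625/16926659444736
P(X=2) = 518798828125/2115832430592
P(X=3) = 518798828125/2115832430592
Sum = 5828857421875/8463329722368

P(X ≤ 3) = 5828857421875/8463329722368 ≈ 68.87%


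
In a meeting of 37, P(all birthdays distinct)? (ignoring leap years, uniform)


P(all different) = Π(365-i)/365 for i=0..36
= (365/365)×(364/365)×...×(329/365)
= 0.151266

P ≈ 0.1513 ≈ 15.13%


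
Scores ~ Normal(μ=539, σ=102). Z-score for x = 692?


z = (x - μ)/σ = (692 - 539)/102 = 1.5

z = 1.5


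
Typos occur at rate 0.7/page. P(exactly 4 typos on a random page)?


Poisson(λ=0.7): P(X=4) = e^(-λ)×λ^k/k!
= e^(-0.7) × 0.7^4 / 4!
≈ 0.4965853038 × 0.2401 / 24 ≈ 0.004968

P(X=4) ≈ 0.004968 ≈ 0.50%


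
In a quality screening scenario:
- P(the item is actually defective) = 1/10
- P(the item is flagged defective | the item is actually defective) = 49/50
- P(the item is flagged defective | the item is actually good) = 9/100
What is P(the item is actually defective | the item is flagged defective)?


Using Bayes' theorem:
P(A|B) = P(B|A)·P(A) / P(B)

P(the item is flagged defective) = 49/50 × 1/10 + 9/100 × 9/10
= 49/500 + 81/1000 = 179/1000

P(the item is actually defective|the item is flagged defective) = (49/500) / (179/1000) = 98/179

P(the item is actually defective|the item is flagged defective) = 98/179 ≈ 54.75%


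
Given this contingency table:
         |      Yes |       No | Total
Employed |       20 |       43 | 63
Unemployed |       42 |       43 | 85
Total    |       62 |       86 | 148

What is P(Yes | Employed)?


P(Yes | Employed) = 20/(20+43) = 20/63

P(Yes|Employed) = 20/63 ≈ 31.75%


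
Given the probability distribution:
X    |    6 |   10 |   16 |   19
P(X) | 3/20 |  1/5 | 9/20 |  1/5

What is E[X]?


E[X] = Σ x·P(X=x)
= (6)×(3/20) + (10)×(1/5) + (16)×(9/20) + (19)×(1/5)
= 139/10

E[X] = 139/10


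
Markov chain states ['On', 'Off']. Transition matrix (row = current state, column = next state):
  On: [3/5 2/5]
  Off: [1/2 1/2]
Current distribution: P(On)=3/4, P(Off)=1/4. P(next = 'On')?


P(next=On) = Σᵢ P(now=i)×P(i→On)
= 3/4×3/5 + 1/4×1/2
= 9/20 + 1/8 = 23/40

P = 23/40 ≈ 0.5750


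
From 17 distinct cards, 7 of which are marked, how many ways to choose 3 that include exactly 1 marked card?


Choose 1 of the 7 marked cards and 2 of the other 10 cards:
C(7,1)×C(10,2) = 7×45 = 315

315


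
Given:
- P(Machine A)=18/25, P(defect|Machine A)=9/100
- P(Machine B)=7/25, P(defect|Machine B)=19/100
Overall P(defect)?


P(B) = Σ P(B|Aᵢ)×P(Aᵢ)
  9/100×18/25 = 81/1250
  19/100×7/25 = 133/2500
Sum = 59/500

P(defect) = 59/500 ≈ 11.80%


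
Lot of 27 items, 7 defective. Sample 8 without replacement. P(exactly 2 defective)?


Hypergeometric: C(7,2)×C(20,6)/C(27,8)
= 21×38760/2220075 = 18088/49335

P(X=2) = 18088/49335 ≈ 36.66%


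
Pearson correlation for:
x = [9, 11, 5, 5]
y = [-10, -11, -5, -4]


n=4, Σx=30, Σy=-30, Σxy=-256, Σx²=252, Σy²=262
r = (4×(-256) - 30×(-30))/√((4×252 - 30²)(4×262 - (-30)²))
= -124/√(108×148) = -124/√15984 ≈ -124/126.4278 ≈ -0.9808

r ≈ -0.9808


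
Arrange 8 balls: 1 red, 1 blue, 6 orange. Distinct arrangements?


8!/(1!×1!×6!) = 56

56


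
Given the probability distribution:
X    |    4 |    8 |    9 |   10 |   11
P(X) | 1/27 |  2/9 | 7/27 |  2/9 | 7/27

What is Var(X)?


E[X] = 28/3
E[X²] = 2414/27
Var(X) = E[X²] - (E[X])² = 2414/27 - 784/9 = 62/27

Var(X) = 62/27 ≈ 2.2963


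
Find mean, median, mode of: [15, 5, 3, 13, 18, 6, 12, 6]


Sorted: [3, 5, 6, 6, 12, 13, 15, 18]
Mean = 78/8 = 39/4
Median = 9
Freq: {15: 1, 5: 1, 3: 1, 13: 1, 18: 1, 6: 2, 12: 1}
Mode: [6]

Mean=39/4, Median=9, Mode=6


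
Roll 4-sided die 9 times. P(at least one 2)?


P(no 2)^9 = (3/4)^9 = 19683/262144
P(≥1) = 1 - 19683/262144 = 242461/262144

P = 242461/262144 ≈ 92.49%


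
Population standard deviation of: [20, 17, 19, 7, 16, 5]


Mean = 84/6 = 14
  (20-14)²=36
  (17-14)²=9
  (19-14)²=25
  (7-14)²=49
  (16-14)²=4
  (5-14)²=81
Σ(x-μ)² = 204
σ² = 204/6 = 34

σ = √(34) ≈ 5.8310


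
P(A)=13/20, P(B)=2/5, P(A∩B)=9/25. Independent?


P(A)×P(B) = 13/50
P(A∩B) = 9/25
Not equal → NOT independent

No, not independent


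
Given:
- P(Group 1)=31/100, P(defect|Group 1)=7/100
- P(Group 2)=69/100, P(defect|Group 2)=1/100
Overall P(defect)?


P(B) = Σ P(B|Aᵢ)×P(Aᵢ)
  7/100×31/100 = 217/10000
  1/100×69/100 = 69/10000
Sum = 143/5000

P(defect) = 143/5000 ≈ 2.86%


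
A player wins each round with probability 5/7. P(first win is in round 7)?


Geometric: P(X=7) = (1-p)^(k-1)×p = (2/7)^6×5/7 = 320/823543

P(X=7) = 320/823543 ≈ 0.04%


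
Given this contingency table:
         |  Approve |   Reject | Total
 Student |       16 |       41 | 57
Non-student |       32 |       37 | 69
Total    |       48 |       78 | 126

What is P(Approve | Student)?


P(Approve | Student) = 16/(16+41) = 16/57

P(Approve|Student) = 16/57 ≈ 28.07%


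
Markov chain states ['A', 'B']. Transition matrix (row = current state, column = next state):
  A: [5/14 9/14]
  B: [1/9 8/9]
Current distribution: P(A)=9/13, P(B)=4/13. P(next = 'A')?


P(next=A) = Σᵢ P(now=i)×P(i→A)
= 9/13×5/14 + 4/13×1/9
= 45/182 + 4/117 = 461/1638

P = 461/1638 ≈ 0.2814


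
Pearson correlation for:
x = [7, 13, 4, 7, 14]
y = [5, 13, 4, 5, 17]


n=5, Σx=45, Σy=44, Σxy=493, Σx²=479, Σy²=524
r = (5×493 - 45×44)/√((5×479 - 45²)(5×524 - 44²))
= 485/√(370×684) = 485/√253080 ≈ 485/503.0706 ≈ 0.9641

r ≈ 0.9641


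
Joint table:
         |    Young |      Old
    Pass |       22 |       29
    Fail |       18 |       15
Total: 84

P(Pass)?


P(Pass) = (22+29)/84 = 51/84 = 17/28

P(Pass) = 17/28 ≈ 60.71%


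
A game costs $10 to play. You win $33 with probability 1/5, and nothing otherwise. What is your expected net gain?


E[gain] = (33-10)×1/5 + (-10)×4/5
= 23/5 - 8 = -17/5

Expected net gain = $-17/5 ≈ $-3.40


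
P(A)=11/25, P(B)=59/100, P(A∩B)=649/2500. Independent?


P(A)×P(B) = 649/2500
P(A∩B) = 649/2500
Equal ✓ → Independent

Yes, independent


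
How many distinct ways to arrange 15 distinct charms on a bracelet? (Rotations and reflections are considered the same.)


Free circular arrangements: rotations and reflections both identified.
(n-1)!/2 = 14!/2 = 87178291200/2 = 43589145600

43589145600


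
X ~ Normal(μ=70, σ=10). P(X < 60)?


z = (60-70)/10 = -1.0
P(Z < -1.0) = 0.1587

P(X < 60) ≈ 0.1587


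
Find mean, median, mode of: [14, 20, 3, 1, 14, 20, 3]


Sorted: [1, 3, 3, 14, 14, 20, 20]
Mean = 75/7
Median = 14
Freq: {14: 2, 20: 2, 3: 2, 1: 1}
Mode: [3, 14, 20]

Mean=75/7, Median=14, Mode=[3, 14, 20]


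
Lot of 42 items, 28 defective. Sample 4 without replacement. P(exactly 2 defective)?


Hypergeometric: C(28,2)×C(14,2)/C(42,4)
= 378×91/111930 = 63/205

P(X=2) = 63/205 ≈ 30.73%


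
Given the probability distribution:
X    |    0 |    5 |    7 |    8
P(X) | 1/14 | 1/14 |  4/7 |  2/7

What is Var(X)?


E[X] = 93/14
E[X²] = 673/14
Var(X) = E[X²] - (E[X])² = 673/14 - 8649/196 = 773/196

Var(X) = 773/196 ≈ 3.9439


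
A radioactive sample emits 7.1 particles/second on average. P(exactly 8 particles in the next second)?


Poisson(λ=7.1): P(X=8) = e^(-λ)×λ^k/k!
= e^(-7.1) × 7.1^8 / 8!
≈ 0.0008251049233 × 6457535.31246 / 40320 ≈ 0.132146

P(X=8) ≈ 0.132146 ≈ 13.21%


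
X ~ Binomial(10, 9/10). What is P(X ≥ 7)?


P(X ≥ 7) = Σ P(X=i) for i=7..10
P(X=7) = 14348907/250000000
P(X=8) = 387420489/2000000000
P(X=9) = 387420489/1000000000
P(X=10) = 3486784401/10000000000
Sum = 617003001/625000000

P(X ≥ 7) = 617003001/625000000 ≈ 98.72%


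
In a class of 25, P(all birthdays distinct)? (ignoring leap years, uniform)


P(all different) = Π(365-i)/365 for i=0..24
= (365/365)×(364/365)×...×(341/365)
= 0.431300

P ≈ 0.4313 ≈ 43.13%


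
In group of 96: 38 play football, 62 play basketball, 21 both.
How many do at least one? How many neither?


|A∪B| = 38+62-21 = 79
Neither = 96-79 = 17

At least one: 79; Neither: 17


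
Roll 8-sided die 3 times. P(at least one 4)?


P(no 4)^3 = (7/8)^3 = 343/512
P(≥1) = 1 - 343/512 = 169/512

P = 169/512 ≈ 33.01%


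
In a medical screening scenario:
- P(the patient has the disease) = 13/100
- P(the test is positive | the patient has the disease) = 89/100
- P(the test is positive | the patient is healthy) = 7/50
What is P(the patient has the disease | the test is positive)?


Using Bayes' theorem:
P(A|B) = P(B|A)·P(A) / P(B)

P(the test is positive) = 89/100 × 13/100 + 7/50 × 87/100
= 1157/10000 + 609/5000 = 19/80

P(the patient has the disease|the test is positive) = (1157/10000) / (19/80) = 1157/2375

P(the patient has the disease|the test is positive) = 1157/2375 ≈ 48.72%


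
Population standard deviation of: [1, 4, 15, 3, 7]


Mean = 30/5 = 6
  (1-6)²=25
  (4-6)²=4
  (15-6)²=81
  (3-6)²=9
  (7-6)²=1
Σ(x-μ)² = 120
σ² = 120/5 = 24

σ = √(24) ≈ 4.8990


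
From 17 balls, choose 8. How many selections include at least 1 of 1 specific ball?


Complement: C(17,8) - C(16,8) = 24310 - 12870 = 11440

11440


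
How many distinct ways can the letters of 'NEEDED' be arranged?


Letters: 6, freq: {'N': 1, 'E': 3, 'D': 2}
6!/(1!×3!×2!) = 720/12 = 60

60


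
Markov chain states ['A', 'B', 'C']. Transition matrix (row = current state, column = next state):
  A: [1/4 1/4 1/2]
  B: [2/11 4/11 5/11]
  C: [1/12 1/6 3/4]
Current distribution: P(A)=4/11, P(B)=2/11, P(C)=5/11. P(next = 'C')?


P(next=C) = Σᵢ P(now=i)×P(i→C)
= 4/11×1/2 + 2/11×5/11 + 5/11×3/4
= 2/11 + 10/121 + 15/44 = 293/484

P = 293/484 ≈ 0.6054


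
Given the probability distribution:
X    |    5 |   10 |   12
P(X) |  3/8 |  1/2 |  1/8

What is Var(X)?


E[X] = 67/8
E[X²] = 619/8
Var(X) = E[X²] - (E[X])² = 619/8 - 4489/64 = 463/64

Var(X) = 463/64 ≈ 7.2344


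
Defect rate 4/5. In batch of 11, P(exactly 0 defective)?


Binomial: P(X=0) = C(11,0)×p^0×(1-p)^11
= 1 × 1 × 1/48828125 = 1/48828125

P(X=0) = 1/48828125 ≈ 0.00%


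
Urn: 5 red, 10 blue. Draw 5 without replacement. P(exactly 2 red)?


Hypergeometric: C(5,2)×C(10,3)/C(15,5)
= 10×120/3003 = 400/1001

P(X=2) = 400/1001 ≈ 39.96%


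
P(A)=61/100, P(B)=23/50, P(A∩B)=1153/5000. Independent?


P(A)×P(B) = 1403/5000
P(A∩B) = 1153/5000
Not equal → NOT independent

No, not independent


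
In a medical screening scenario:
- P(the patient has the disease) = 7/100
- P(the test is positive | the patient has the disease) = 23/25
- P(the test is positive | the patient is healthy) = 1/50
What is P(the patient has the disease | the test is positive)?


Using Bayes' theorem:
P(A|B) = P(B|A)·P(A) / P(B)

P(the test is positive) = 23/25 × 7/100 + 1/50 × 93/100
= 161/2500 + 93/5000 = 83/1000

P(the patient has the disease|the test is positive) = (161/2500) / (83/1000) = 322/415

P(the patient has the disease|the test is positive) = 322/415 ≈ 77.59%


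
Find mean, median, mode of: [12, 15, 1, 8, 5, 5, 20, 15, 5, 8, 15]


Sorted: [1, 5, 5, 5, 8, 8, 12, 15, 15, 15, 20]
Mean = 109/11
Median = 8
Freq: {12: 1, 15: 3, 1: 1, 8: 2, 5: 3, 20: 1}
Mode: [5, 15]

Mean=109/11, Median=8, Mode=[5, 15]


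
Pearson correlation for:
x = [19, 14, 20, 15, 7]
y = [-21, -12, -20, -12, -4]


n=5, Σx=75, Σy=-69, Σxy=-1175, Σx²=1231, Σy²=1145
r = (5×(-1175) - 75×(-69))/√((5×1231 - 75²)(5×1145 - (-69)²))
= -700/√(530×964) = -700/√510920 ≈ -700/714.7867 ≈ -0.9793

r ≈ -0.9793


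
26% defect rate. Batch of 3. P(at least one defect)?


P(all good) = (37/50)^3 = 50653/125000
P(≥1 defect) = 74347/125000

P = 74347/125000 ≈ 59.48%


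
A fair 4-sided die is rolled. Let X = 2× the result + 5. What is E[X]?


E[die] = (1+4)/2 = 5/2
E[X] = 2×5/2 + 5 = 10

E[X] = 10


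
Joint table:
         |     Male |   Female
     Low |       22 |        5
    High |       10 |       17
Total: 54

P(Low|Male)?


P(Low|Male) = 22/(22+10) = 22/32 = 11/16

P = 11/16 ≈ 68.75%


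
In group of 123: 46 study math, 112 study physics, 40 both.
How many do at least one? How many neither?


|A∪B| = 46+112-40 = 118
Neither = 123-118 = 5

At least one: 118; Neither: 5


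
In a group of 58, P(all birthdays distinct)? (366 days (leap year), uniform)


P(all different) = Π(366-i)/366 for i=0..57
= (366/366)×(365/366)×...×(309/366)
= 0.008451

P ≈ 0.0085 ≈ 0.85%


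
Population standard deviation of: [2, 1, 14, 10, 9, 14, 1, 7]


Mean = 58/8 = 29/4
  (2-29/4)²=441/16
  (1-29/4)²=625/16
  (14-29/4)²=729/16
  (10-29/4)²=121/16
  (9-29/4)²=49/16
  (14-29/4)²=729/16
  (1-29/4)²=625/16
  (7-29/4)²=1/16
Σ(x-μ)² = 415/2
σ² = (415/2)/8 = 415/16

σ = √(415/16) ≈ 5.0929


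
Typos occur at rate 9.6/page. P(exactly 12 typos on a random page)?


Poisson(λ=9.6): P(X=12) = e^(-λ)×λ^k/k!
= e^(-9.6) × 9.6^12 / 12!
≈ 6.772873649e-05 × 612709757330 / 479001600 ≈ 0.086634

P(X=12) ≈ 0.086634 ≈ 8.66%


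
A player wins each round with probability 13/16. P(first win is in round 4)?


Geometric: P(X=4) = (1-p)^(k-1)×p = (3/16)^3×13/16 = 351/65536

P(X=4) = 351/65536 ≈ 0.54%


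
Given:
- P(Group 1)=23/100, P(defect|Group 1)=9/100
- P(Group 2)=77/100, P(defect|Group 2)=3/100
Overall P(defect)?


P(B) = Σ P(B|Aᵢ)×P(Aᵢ)
  9/100×23/100 = 207/10000
  3/100×77/100 = 231/10000
Sum = 219/5000

P(defect) = 219/5000 ≈ 4.38%


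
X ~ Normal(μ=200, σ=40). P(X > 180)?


z = (180-200)/40 = -0.5
P(X > 180) = 1 - P(Z ≤ -0.5) = 1 - 0.3085 = 0.6915

P(X > 180) ≈ 0.6915


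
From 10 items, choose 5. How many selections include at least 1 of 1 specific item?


Complement: C(10,5) - C(9,5) = 252 - 126 = 126

126


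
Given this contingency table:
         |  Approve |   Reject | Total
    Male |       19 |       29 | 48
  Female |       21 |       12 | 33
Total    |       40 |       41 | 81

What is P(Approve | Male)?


P(Approve | Male) = 19/(19+29) = 19/48

P(Approve|Male) = 19/48 ≈ 39.58%


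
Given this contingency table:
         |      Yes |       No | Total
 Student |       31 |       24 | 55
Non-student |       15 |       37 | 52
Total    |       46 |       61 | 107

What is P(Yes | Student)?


P(Yes | Student) = 31/(31+24) = 31/55

P(Yes|Student) = 31/55 ≈ 56.36%


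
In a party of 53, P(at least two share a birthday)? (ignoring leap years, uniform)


P(all different) = Π(365-i)/365 for i=0..52
= 0.018862
P(match) = 1 - 0.018862 = 0.981138

P ≈ 0.9811 ≈ 98.11%


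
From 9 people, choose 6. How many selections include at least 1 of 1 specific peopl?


Complement: C(9,6) - C(8,6) = 84 - 28 = 56

56


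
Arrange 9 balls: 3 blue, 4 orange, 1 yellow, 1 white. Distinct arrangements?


9!/(3!×4!×1!×1!) = 2520

2520


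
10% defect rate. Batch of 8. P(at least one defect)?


P(all good) = (9/10)^8 = 43046721/100000000
P(≥1 defect) = 56953279/100000000

P = 56953279/100000000 ≈ 56.95%


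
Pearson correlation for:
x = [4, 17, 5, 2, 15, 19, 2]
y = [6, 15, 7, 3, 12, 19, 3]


n=7, Σx=64, Σy=65, Σxy=867, Σx²=924, Σy²=833
r = (7×867 - 64×65)/√((7×924 - 64²)(7×833 - 65²))
= 1909/√(2372×1606) = 1909/√3809432 ≈ 1909/1951.7766 ≈ 0.9781

r ≈ 0.9781


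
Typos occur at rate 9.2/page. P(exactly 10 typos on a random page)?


Poisson(λ=9.2): P(X=10) = e^(-λ)×λ^k/k!
= e^(-9.2) × 9.2^10 / 10!
≈ 0.0001010394018 × 4343884542.24 / 3628800 ≈ 0.120950

P(X=10) ≈ 0.120950 ≈ 12.10%


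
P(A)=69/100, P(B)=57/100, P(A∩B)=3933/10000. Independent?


P(A)×P(B) = 3933/10000
P(A∩B) = 3933/10000
Equal ✓ → Independent

Yes, independent


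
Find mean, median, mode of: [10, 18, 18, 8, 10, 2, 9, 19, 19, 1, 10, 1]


Sorted: [1, 1, 2, 8, 9, 10, 10, 10, 18, 18, 19, 19]
Mean = 125/12
Median = 10
Freq: {10: 3, 18: 2, 8: 1, 2: 1, 9: 1, 19: 2, 1: 2}
Mode: [10]

Mean=125/12, Median=10, Mode=10


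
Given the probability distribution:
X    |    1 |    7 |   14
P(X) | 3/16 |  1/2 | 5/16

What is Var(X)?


E[X] = 129/16
E[X²] = 1375/16
Var(X) = E[X²] - (E[X])² = 1375/16 - 16641/256 = 5359/256

Var(X) = 5359/256 ≈ 20.9336


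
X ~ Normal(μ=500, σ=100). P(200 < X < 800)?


z₁=(200-500)/100=-3.0, z₂=(800-500)/100=3.0
P = Φ(3.0) - Φ(-3.0) = 0.998650 - 0.001350 = 0.997300 ≈ 0.9973

P(200 < X < 800) ≈ 0.9973


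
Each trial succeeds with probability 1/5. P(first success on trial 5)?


Geometric: P(X=5) = (1-p)^(k-1)×p = (4/5)^4×1/5 = 256/3125

P(X=5) = 256/3125 ≈ 8.19%


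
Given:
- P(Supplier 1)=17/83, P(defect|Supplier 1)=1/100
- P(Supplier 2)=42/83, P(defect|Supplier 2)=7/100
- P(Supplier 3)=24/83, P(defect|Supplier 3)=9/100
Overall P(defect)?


P(B) = Σ P(B|Aᵢ)×P(Aᵢ)
  1/100×17/83 = 17/8300
  7/100×42/83 = 147/4150
  9/100×24/83 = 54/2075
Sum = 527/8300

P(defect) = 527/8300 ≈ 6.35%


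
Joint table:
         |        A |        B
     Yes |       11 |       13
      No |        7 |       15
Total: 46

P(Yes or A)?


P(Yes∨A) = P(Yes) + P(A) - P(Yes∧A)
= (24 + 18 - 11)/46 = 31/46

P = 31/46 ≈ 67.39%


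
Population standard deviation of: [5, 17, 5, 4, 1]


Mean = 32/5
  (5-32/5)²=49/25
  (17-32/5)²=2809/25
  (5-32/5)²=49/25
  (4-32/5)²=144/25
  (1-32/5)²=729/25
Σ(x-μ)² = 756/5
σ² = (756/5)/5 = 756/25

σ = √(756/25) ≈ 5.4991


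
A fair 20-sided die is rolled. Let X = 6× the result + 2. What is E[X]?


E[die] = (1+20)/2 = 21/2
E[X] = 6×21/2 + 2 = 65

E[X] = 65


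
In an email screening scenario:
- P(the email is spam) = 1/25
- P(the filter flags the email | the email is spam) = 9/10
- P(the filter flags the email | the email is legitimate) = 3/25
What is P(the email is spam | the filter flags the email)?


Using Bayes' theorem:
P(A|B) = P(B|A)·P(A) / P(B)

P(the filter flags the email) = 9/10 × 1/25 + 3/25 × 24/25
= 9/250 + 72/625 = 189/1250

P(the email is spam|the filter flags the email) = (9/250) / (189/1250) = 5/21

P(the email is spam|the filter flags the email) = 5/21 ≈ 23.81%


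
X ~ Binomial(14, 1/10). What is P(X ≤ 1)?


P(X ≤ 1) = Σ P(X=i) for i=0..1
P(X=0) = 22876792454961/100000000000000
P(X=1) = 17793060798303/50000000000000
Sum = 58462914051567/100000000000000

P(X ≤ 1) = 58462914051567/100000000000000 ≈ 58.46%


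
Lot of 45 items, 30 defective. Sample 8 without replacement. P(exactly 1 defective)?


Hypergeometric: C(30,1)×C(15,7)/C(45,8)
= 30×6435/215553195 = 30/33497

P(X=1) = 30/33497 ≈ 0.09%


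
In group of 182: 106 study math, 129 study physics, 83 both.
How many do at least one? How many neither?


|A∪B| = 106+129-83 = 152
Neither = 182-152 = 30

At least one: 152; Neither: 30


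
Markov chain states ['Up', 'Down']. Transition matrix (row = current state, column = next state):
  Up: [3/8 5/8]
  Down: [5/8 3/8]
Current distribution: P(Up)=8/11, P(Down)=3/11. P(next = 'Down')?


P(next=Down) = Σᵢ P(now=i)×P(i→Down)
= 8/11×5/8 + 3/11×3/8
= 5/11 + 9/88 = 49/88

P = 49/88 ≈ 0.5568


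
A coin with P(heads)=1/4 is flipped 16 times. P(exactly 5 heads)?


Binomial: P(X=5) = C(16,5)×p^5×(1-p)^11
= 4368 × 1/1024 × 177147/4194304 = 48361131/268435456

P(X=5) = 48361131/268435456 ≈ 18.02%


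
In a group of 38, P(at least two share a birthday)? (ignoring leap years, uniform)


P(all different) = Π(365-i)/365 for i=0..37
= 0.135932
P(match) = 1 - 0.135932 = 0.864068

P ≈ 0.8641 ≈ 86.41%


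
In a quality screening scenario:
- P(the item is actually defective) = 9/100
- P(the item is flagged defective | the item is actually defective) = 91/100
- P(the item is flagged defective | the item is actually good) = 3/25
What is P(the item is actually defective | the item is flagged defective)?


Using Bayes' theorem:
P(A|B) = P(B|A)·P(A) / P(B)

P(the item is flagged defective) = 91/100 × 9/100 + 3/25 × 91/100
= 819/10000 + 273/2500 = 1911/10000

P(the item is actually defective|the item is flagged defective) = (819/10000) / (1911/10000) = 3/7

P(the item is actually defective|the item is flagged defective) = 3/7 ≈ 42.86%
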